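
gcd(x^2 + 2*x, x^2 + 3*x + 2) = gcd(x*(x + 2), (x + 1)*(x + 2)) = x + 2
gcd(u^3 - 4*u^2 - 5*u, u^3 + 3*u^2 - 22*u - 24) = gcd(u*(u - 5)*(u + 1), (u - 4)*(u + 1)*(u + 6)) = u + 1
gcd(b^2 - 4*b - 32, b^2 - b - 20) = b + 4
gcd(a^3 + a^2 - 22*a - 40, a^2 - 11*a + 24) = 1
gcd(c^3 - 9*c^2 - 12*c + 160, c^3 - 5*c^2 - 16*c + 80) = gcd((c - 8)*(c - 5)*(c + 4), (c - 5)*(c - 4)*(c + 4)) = c^2 - c - 20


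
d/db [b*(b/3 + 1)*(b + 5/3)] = b^2 + 28*b/9 + 5/3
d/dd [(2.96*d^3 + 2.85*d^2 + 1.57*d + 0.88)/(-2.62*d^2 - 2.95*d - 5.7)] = (-7.7552*d^4 - 17.464*d^3 - 54.9101*d^2 - 27.8788*d - 6.353)/(6.8644*d^4 + 15.458*d^3 + 38.5705*d^2 + 33.63*d + 32.49)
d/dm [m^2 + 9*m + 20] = 2*m + 9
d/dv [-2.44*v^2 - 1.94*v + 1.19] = -4.88*v - 1.94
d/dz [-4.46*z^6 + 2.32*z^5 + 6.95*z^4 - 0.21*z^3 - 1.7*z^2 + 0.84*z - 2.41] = -26.76*z^5 + 11.6*z^4 + 27.8*z^3 - 0.63*z^2 - 3.4*z + 0.84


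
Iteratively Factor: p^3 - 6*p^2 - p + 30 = (p - 3)*(p^2 - 3*p - 10) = (p - 3)*(p + 2)*(p - 5)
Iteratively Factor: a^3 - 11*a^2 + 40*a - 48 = (a - 4)*(a^2 - 7*a + 12) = (a - 4)*(a - 3)*(a - 4)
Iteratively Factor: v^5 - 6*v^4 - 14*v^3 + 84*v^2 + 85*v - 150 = (v - 1)*(v^4 - 5*v^3 - 19*v^2 + 65*v + 150) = (v - 1)*(v + 3)*(v^3 - 8*v^2 + 5*v + 50) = (v - 5)*(v - 1)*(v + 3)*(v^2 - 3*v - 10) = (v - 5)*(v - 1)*(v + 2)*(v + 3)*(v - 5)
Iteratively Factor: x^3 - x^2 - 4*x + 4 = (x + 2)*(x^2 - 3*x + 2) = (x - 2)*(x + 2)*(x - 1)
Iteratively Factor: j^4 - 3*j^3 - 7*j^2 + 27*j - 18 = (j - 2)*(j^3 - j^2 - 9*j + 9) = (j - 2)*(j - 1)*(j^2 - 9) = (j - 2)*(j - 1)*(j + 3)*(j - 3)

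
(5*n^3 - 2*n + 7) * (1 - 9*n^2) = -45*n^5 + 23*n^3 - 63*n^2 - 2*n + 7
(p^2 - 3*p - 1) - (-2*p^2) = 3*p^2 - 3*p - 1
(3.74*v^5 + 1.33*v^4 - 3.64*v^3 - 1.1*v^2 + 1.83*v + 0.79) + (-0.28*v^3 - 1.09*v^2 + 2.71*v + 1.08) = 3.74*v^5 + 1.33*v^4 - 3.92*v^3 - 2.19*v^2 + 4.54*v + 1.87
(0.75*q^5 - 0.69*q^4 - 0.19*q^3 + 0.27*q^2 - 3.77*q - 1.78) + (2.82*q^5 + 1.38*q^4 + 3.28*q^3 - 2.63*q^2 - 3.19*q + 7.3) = 3.57*q^5 + 0.69*q^4 + 3.09*q^3 - 2.36*q^2 - 6.96*q + 5.52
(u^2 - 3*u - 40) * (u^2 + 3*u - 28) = u^4 - 77*u^2 - 36*u + 1120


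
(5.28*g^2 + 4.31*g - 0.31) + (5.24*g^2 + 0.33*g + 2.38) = 10.52*g^2 + 4.64*g + 2.07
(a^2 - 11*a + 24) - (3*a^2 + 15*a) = -2*a^2 - 26*a + 24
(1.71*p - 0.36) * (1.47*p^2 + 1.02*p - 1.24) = 2.5137*p^3 + 1.215*p^2 - 2.4876*p + 0.4464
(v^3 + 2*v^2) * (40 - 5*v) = -5*v^4 + 30*v^3 + 80*v^2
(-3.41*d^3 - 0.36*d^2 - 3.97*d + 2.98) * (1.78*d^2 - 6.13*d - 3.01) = -6.0698*d^5 + 20.2625*d^4 + 5.4043*d^3 + 30.7241*d^2 - 6.3177*d - 8.9698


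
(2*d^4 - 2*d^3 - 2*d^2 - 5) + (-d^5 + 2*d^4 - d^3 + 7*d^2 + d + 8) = -d^5 + 4*d^4 - 3*d^3 + 5*d^2 + d + 3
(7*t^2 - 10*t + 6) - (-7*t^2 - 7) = 14*t^2 - 10*t + 13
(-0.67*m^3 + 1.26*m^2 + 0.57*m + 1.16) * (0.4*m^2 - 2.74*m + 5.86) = -0.268*m^5 + 2.3398*m^4 - 7.1506*m^3 + 6.2858*m^2 + 0.1618*m + 6.7976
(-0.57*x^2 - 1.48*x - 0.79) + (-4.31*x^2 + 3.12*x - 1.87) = -4.88*x^2 + 1.64*x - 2.66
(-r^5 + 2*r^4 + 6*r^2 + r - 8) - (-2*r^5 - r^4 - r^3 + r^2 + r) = r^5 + 3*r^4 + r^3 + 5*r^2 - 8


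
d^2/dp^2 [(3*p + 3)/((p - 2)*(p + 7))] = 6*(p^3 + 3*p^2 + 57*p + 109)/(p^6 + 15*p^5 + 33*p^4 - 295*p^3 - 462*p^2 + 2940*p - 2744)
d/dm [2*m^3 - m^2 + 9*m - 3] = 6*m^2 - 2*m + 9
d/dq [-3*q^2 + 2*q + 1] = 2 - 6*q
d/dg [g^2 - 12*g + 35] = 2*g - 12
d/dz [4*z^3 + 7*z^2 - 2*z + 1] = 12*z^2 + 14*z - 2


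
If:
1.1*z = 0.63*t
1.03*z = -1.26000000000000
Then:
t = -2.14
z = -1.22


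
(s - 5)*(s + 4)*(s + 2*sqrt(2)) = s^3 - s^2 + 2*sqrt(2)*s^2 - 20*s - 2*sqrt(2)*s - 40*sqrt(2)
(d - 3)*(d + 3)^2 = d^3 + 3*d^2 - 9*d - 27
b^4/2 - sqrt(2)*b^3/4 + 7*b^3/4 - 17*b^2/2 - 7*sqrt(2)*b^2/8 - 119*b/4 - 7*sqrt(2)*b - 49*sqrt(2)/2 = (b/2 + sqrt(2)/2)*(b + 7/2)*(b - 7*sqrt(2)/2)*(b + 2*sqrt(2))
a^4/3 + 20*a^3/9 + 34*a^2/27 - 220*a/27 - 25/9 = (a/3 + 1)*(a - 5/3)*(a + 1/3)*(a + 5)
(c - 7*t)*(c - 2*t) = c^2 - 9*c*t + 14*t^2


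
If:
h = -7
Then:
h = -7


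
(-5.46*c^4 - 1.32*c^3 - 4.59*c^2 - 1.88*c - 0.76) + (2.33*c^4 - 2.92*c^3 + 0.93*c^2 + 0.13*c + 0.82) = -3.13*c^4 - 4.24*c^3 - 3.66*c^2 - 1.75*c + 0.0599999999999999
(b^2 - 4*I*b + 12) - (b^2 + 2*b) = -2*b - 4*I*b + 12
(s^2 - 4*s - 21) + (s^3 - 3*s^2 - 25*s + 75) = s^3 - 2*s^2 - 29*s + 54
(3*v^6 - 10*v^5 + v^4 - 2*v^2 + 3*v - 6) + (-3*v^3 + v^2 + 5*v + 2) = 3*v^6 - 10*v^5 + v^4 - 3*v^3 - v^2 + 8*v - 4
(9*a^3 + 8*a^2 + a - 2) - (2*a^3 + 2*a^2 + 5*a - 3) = 7*a^3 + 6*a^2 - 4*a + 1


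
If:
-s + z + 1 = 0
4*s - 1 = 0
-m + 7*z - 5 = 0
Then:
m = -41/4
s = 1/4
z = -3/4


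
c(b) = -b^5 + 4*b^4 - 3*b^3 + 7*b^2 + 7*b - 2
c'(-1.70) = -163.18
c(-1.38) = 29.07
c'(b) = -5*b^4 + 16*b^3 - 9*b^2 + 14*b + 7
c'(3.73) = -203.52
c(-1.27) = 20.26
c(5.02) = -817.74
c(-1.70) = 68.68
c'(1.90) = 45.69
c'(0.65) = 15.80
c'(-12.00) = -132785.00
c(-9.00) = 87982.00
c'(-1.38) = -89.64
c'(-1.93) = -237.94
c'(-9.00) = -45317.00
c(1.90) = 43.36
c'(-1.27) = -71.08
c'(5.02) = -1300.73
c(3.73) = 18.08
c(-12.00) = 337882.00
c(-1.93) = 114.41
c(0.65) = 5.28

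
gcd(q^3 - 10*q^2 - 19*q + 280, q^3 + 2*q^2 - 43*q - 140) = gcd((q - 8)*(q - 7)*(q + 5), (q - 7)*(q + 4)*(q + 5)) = q^2 - 2*q - 35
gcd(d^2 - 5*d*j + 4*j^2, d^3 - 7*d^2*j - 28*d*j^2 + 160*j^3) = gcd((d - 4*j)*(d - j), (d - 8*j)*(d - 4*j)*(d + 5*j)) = d - 4*j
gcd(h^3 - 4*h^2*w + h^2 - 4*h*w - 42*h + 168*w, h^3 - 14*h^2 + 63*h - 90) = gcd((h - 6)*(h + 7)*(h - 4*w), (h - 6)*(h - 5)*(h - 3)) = h - 6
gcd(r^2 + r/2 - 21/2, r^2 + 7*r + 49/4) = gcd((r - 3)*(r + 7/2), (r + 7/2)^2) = r + 7/2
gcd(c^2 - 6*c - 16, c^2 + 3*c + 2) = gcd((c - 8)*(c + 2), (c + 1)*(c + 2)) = c + 2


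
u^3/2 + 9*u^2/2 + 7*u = u*(u/2 + 1)*(u + 7)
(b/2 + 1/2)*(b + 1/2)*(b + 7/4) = b^3/2 + 13*b^2/8 + 25*b/16 + 7/16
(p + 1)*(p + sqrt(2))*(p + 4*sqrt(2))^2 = p^4 + p^3 + 9*sqrt(2)*p^3 + 9*sqrt(2)*p^2 + 48*p^2 + 32*sqrt(2)*p + 48*p + 32*sqrt(2)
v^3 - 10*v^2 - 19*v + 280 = (v - 8)*(v - 7)*(v + 5)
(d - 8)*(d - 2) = d^2 - 10*d + 16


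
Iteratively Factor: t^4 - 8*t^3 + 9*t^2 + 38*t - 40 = (t - 1)*(t^3 - 7*t^2 + 2*t + 40) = (t - 5)*(t - 1)*(t^2 - 2*t - 8) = (t - 5)*(t - 1)*(t + 2)*(t - 4)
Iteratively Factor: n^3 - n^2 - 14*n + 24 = (n - 2)*(n^2 + n - 12) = (n - 2)*(n + 4)*(n - 3)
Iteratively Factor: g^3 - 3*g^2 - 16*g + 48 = (g - 4)*(g^2 + g - 12) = (g - 4)*(g - 3)*(g + 4)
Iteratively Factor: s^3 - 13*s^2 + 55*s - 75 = (s - 3)*(s^2 - 10*s + 25) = (s - 5)*(s - 3)*(s - 5)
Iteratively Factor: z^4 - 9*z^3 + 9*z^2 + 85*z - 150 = (z - 5)*(z^3 - 4*z^2 - 11*z + 30) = (z - 5)^2*(z^2 + z - 6) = (z - 5)^2*(z - 2)*(z + 3)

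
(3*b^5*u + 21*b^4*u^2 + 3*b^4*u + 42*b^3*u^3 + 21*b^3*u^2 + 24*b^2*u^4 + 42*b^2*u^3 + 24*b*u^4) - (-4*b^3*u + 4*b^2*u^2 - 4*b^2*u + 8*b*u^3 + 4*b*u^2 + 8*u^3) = 3*b^5*u + 21*b^4*u^2 + 3*b^4*u + 42*b^3*u^3 + 21*b^3*u^2 + 4*b^3*u + 24*b^2*u^4 + 42*b^2*u^3 - 4*b^2*u^2 + 4*b^2*u + 24*b*u^4 - 8*b*u^3 - 4*b*u^2 - 8*u^3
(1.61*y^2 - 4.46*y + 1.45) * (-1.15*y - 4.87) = -1.8515*y^3 - 2.7117*y^2 + 20.0527*y - 7.0615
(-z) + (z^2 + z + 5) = z^2 + 5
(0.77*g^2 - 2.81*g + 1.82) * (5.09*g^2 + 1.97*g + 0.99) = 3.9193*g^4 - 12.786*g^3 + 4.4904*g^2 + 0.8035*g + 1.8018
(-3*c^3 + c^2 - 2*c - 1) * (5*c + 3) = -15*c^4 - 4*c^3 - 7*c^2 - 11*c - 3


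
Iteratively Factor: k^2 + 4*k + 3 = (k + 1)*(k + 3)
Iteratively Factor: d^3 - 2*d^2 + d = (d)*(d^2 - 2*d + 1) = d*(d - 1)*(d - 1)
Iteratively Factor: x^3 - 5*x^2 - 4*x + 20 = (x + 2)*(x^2 - 7*x + 10) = (x - 2)*(x + 2)*(x - 5)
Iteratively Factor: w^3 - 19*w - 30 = (w + 3)*(w^2 - 3*w - 10) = (w + 2)*(w + 3)*(w - 5)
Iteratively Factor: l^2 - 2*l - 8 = (l + 2)*(l - 4)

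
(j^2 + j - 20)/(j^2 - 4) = (j^2 + j - 20)/(j^2 - 4)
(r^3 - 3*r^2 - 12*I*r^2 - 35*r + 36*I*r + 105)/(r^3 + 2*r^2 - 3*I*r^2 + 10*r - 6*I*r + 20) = (r^2 - r*(3 + 7*I) + 21*I)/(r^2 + 2*r*(1 + I) + 4*I)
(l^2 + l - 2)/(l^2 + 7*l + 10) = (l - 1)/(l + 5)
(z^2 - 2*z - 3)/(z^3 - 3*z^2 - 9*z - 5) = (z - 3)/(z^2 - 4*z - 5)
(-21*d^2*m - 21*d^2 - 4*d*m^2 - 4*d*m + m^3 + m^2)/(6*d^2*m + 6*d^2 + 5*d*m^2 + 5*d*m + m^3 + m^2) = (-7*d + m)/(2*d + m)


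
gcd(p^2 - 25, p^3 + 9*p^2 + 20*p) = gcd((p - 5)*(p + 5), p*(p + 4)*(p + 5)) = p + 5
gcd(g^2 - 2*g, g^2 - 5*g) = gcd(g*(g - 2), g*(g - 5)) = g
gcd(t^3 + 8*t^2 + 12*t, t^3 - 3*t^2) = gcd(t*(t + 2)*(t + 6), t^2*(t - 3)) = t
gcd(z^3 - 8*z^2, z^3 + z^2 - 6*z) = z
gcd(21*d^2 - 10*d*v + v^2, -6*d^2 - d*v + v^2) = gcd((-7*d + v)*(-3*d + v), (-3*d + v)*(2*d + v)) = -3*d + v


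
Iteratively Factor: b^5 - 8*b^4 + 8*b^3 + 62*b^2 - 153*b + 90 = (b - 3)*(b^4 - 5*b^3 - 7*b^2 + 41*b - 30) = (b - 5)*(b - 3)*(b^3 - 7*b + 6) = (b - 5)*(b - 3)*(b - 2)*(b^2 + 2*b - 3) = (b - 5)*(b - 3)*(b - 2)*(b - 1)*(b + 3)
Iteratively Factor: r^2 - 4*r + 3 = (r - 3)*(r - 1)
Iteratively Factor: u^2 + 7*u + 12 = (u + 4)*(u + 3)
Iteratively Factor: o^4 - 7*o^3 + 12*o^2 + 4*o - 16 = (o - 2)*(o^3 - 5*o^2 + 2*o + 8) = (o - 2)*(o + 1)*(o^2 - 6*o + 8) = (o - 2)^2*(o + 1)*(o - 4)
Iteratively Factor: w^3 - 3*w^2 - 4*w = (w + 1)*(w^2 - 4*w) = (w - 4)*(w + 1)*(w)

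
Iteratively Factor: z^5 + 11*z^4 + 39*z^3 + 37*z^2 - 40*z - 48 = (z + 1)*(z^4 + 10*z^3 + 29*z^2 + 8*z - 48) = (z + 1)*(z + 4)*(z^3 + 6*z^2 + 5*z - 12) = (z - 1)*(z + 1)*(z + 4)*(z^2 + 7*z + 12) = (z - 1)*(z + 1)*(z + 3)*(z + 4)*(z + 4)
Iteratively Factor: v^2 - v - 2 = (v + 1)*(v - 2)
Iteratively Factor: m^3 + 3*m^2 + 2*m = (m)*(m^2 + 3*m + 2) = m*(m + 2)*(m + 1)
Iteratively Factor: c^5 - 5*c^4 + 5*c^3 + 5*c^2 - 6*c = (c + 1)*(c^4 - 6*c^3 + 11*c^2 - 6*c) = (c - 3)*(c + 1)*(c^3 - 3*c^2 + 2*c) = (c - 3)*(c - 2)*(c + 1)*(c^2 - c) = c*(c - 3)*(c - 2)*(c + 1)*(c - 1)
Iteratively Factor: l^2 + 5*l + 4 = (l + 4)*(l + 1)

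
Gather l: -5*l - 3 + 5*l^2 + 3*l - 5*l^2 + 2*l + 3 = 0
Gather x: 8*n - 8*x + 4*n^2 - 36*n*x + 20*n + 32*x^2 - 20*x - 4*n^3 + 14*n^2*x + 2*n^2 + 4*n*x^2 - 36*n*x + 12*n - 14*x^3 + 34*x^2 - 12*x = -4*n^3 + 6*n^2 + 40*n - 14*x^3 + x^2*(4*n + 66) + x*(14*n^2 - 72*n - 40)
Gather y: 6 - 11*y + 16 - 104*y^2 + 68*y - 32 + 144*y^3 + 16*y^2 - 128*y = 144*y^3 - 88*y^2 - 71*y - 10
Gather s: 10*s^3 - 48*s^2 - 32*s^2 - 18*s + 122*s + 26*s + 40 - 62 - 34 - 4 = 10*s^3 - 80*s^2 + 130*s - 60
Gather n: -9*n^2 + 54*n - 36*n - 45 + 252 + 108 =-9*n^2 + 18*n + 315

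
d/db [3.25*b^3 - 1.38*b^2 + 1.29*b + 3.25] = 9.75*b^2 - 2.76*b + 1.29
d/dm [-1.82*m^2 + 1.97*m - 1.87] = 1.97 - 3.64*m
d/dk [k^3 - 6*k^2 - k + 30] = 3*k^2 - 12*k - 1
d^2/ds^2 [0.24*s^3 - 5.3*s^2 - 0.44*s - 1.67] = 1.44*s - 10.6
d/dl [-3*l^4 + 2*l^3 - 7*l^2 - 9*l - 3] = -12*l^3 + 6*l^2 - 14*l - 9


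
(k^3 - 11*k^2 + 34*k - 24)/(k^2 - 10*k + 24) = k - 1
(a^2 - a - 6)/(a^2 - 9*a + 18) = (a + 2)/(a - 6)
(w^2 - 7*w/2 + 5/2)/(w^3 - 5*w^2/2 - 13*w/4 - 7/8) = 4*(-2*w^2 + 7*w - 5)/(-8*w^3 + 20*w^2 + 26*w + 7)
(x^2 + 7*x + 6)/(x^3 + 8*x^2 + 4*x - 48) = (x + 1)/(x^2 + 2*x - 8)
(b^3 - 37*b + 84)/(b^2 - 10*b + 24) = (b^2 + 4*b - 21)/(b - 6)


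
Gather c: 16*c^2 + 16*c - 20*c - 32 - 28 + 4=16*c^2 - 4*c - 56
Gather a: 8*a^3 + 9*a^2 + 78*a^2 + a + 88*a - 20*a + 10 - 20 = 8*a^3 + 87*a^2 + 69*a - 10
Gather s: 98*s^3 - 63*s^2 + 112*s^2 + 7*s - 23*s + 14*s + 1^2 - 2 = 98*s^3 + 49*s^2 - 2*s - 1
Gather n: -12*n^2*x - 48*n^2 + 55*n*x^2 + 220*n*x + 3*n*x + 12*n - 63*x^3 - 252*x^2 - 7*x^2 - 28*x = n^2*(-12*x - 48) + n*(55*x^2 + 223*x + 12) - 63*x^3 - 259*x^2 - 28*x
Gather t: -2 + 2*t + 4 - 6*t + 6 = 8 - 4*t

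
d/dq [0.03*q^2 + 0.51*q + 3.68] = 0.06*q + 0.51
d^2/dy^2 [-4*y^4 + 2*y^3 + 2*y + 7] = 12*y*(1 - 4*y)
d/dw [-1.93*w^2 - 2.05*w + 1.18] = -3.86*w - 2.05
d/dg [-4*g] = -4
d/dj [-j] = -1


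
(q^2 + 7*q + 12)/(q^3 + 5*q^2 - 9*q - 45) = (q + 4)/(q^2 + 2*q - 15)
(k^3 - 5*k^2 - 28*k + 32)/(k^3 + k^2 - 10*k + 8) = (k - 8)/(k - 2)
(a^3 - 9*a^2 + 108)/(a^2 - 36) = (a^2 - 3*a - 18)/(a + 6)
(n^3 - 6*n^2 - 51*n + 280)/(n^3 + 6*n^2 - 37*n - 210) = (n^2 - 13*n + 40)/(n^2 - n - 30)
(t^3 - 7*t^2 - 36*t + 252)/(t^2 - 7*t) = t - 36/t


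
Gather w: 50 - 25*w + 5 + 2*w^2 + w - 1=2*w^2 - 24*w + 54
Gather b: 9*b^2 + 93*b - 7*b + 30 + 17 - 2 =9*b^2 + 86*b + 45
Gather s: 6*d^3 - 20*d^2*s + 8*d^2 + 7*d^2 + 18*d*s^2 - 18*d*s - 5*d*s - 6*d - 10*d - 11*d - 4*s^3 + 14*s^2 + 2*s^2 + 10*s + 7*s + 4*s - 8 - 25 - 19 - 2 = 6*d^3 + 15*d^2 - 27*d - 4*s^3 + s^2*(18*d + 16) + s*(-20*d^2 - 23*d + 21) - 54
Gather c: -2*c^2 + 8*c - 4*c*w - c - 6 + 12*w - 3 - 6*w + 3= -2*c^2 + c*(7 - 4*w) + 6*w - 6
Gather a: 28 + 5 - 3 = 30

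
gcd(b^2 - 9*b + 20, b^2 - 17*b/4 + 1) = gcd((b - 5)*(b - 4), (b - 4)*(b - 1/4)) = b - 4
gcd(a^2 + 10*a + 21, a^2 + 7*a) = a + 7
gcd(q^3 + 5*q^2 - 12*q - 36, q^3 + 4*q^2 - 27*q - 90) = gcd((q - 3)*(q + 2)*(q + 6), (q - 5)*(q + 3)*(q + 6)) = q + 6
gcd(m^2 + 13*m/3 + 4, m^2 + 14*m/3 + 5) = m + 3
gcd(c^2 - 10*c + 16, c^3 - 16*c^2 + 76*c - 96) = c^2 - 10*c + 16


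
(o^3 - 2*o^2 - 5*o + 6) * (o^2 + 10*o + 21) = o^5 + 8*o^4 - 4*o^3 - 86*o^2 - 45*o + 126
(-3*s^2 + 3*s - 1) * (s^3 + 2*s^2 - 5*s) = -3*s^5 - 3*s^4 + 20*s^3 - 17*s^2 + 5*s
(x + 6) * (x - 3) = x^2 + 3*x - 18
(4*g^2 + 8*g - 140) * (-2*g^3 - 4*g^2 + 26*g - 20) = -8*g^5 - 32*g^4 + 352*g^3 + 688*g^2 - 3800*g + 2800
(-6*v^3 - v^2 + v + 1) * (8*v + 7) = -48*v^4 - 50*v^3 + v^2 + 15*v + 7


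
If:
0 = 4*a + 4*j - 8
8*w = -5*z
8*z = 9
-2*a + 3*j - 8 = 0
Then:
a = -2/5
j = 12/5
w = -45/64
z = 9/8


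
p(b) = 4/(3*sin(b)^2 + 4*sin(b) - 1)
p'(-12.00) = -6.03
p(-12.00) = 1.99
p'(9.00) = 17.59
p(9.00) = 3.45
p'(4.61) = -0.20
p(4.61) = -1.99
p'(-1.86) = -0.46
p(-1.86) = -1.93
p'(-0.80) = 0.16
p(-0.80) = -1.72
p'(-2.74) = 1.37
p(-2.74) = -1.90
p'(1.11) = -0.67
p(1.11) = 0.80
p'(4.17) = -0.47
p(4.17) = -1.80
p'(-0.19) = -4.14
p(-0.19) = -2.43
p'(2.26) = 1.46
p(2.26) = 1.03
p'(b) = 4*(-6*sin(b)*cos(b) - 4*cos(b))/(3*sin(b)^2 + 4*sin(b) - 1)^2 = -8*(3*sin(b) + 2)*cos(b)/(3*sin(b)^2 + 4*sin(b) - 1)^2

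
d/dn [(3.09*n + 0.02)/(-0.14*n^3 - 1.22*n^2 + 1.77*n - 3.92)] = (0.8652*n^3 + 3.7782*n^2 + 0.0488*n - 12.1482)/(0.0196*n^6 + 0.3416*n^5 + 0.9928*n^4 - 3.2212*n^3 + 12.6977*n^2 - 13.8768*n + 15.3664)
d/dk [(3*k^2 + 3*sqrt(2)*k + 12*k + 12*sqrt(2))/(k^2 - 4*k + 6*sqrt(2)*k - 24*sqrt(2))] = 3*(-8*k^2 + 5*sqrt(2)*k^2 - 56*sqrt(2)*k - 80*sqrt(2) - 96)/(k^4 - 8*k^3 + 12*sqrt(2)*k^3 - 96*sqrt(2)*k^2 + 88*k^2 - 576*k + 192*sqrt(2)*k + 1152)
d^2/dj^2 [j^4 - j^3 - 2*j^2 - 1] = 12*j^2 - 6*j - 4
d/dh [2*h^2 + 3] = 4*h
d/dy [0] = 0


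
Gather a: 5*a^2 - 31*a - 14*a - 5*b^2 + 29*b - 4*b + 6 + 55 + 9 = 5*a^2 - 45*a - 5*b^2 + 25*b + 70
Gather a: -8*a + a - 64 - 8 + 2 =-7*a - 70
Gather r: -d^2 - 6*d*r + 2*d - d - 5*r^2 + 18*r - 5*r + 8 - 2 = -d^2 + d - 5*r^2 + r*(13 - 6*d) + 6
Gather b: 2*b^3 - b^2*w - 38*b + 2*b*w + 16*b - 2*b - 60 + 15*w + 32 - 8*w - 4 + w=2*b^3 - b^2*w + b*(2*w - 24) + 8*w - 32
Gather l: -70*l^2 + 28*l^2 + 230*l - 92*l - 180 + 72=-42*l^2 + 138*l - 108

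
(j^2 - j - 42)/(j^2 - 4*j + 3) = (j^2 - j - 42)/(j^2 - 4*j + 3)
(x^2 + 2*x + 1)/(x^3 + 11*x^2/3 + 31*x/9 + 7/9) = 9*(x + 1)/(9*x^2 + 24*x + 7)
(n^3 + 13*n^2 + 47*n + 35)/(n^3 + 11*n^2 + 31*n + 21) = (n + 5)/(n + 3)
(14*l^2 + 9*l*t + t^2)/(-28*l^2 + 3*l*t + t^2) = (2*l + t)/(-4*l + t)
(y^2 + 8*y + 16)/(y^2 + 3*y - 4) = (y + 4)/(y - 1)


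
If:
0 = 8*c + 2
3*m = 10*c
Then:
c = -1/4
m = -5/6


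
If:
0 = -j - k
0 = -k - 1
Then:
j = 1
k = -1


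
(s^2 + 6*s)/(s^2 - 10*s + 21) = s*(s + 6)/(s^2 - 10*s + 21)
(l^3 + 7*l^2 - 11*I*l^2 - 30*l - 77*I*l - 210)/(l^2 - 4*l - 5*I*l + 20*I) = (l^2 + l*(7 - 6*I) - 42*I)/(l - 4)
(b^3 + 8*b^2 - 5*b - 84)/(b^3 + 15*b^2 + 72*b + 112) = (b - 3)/(b + 4)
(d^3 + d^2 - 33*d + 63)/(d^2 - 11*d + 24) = (d^2 + 4*d - 21)/(d - 8)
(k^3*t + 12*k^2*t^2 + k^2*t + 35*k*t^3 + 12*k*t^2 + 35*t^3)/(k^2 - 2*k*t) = t*(k^3 + 12*k^2*t + k^2 + 35*k*t^2 + 12*k*t + 35*t^2)/(k*(k - 2*t))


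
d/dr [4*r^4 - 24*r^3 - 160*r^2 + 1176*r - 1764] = 16*r^3 - 72*r^2 - 320*r + 1176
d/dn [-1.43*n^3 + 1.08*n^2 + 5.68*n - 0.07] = -4.29*n^2 + 2.16*n + 5.68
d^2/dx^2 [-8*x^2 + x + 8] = -16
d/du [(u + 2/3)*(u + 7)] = 2*u + 23/3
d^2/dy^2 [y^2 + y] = 2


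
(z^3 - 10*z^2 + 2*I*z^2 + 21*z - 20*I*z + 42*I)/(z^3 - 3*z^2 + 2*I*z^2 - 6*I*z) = (z - 7)/z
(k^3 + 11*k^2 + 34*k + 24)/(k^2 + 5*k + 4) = k + 6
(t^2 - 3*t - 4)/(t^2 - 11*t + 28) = (t + 1)/(t - 7)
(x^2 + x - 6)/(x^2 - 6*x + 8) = (x + 3)/(x - 4)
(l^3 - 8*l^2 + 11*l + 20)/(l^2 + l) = l - 9 + 20/l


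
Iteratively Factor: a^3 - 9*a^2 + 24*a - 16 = (a - 4)*(a^2 - 5*a + 4) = (a - 4)*(a - 1)*(a - 4)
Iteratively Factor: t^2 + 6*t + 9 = (t + 3)*(t + 3)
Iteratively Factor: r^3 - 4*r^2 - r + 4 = (r - 4)*(r^2 - 1) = (r - 4)*(r + 1)*(r - 1)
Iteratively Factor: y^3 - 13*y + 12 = (y - 1)*(y^2 + y - 12) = (y - 3)*(y - 1)*(y + 4)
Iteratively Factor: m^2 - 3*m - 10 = (m + 2)*(m - 5)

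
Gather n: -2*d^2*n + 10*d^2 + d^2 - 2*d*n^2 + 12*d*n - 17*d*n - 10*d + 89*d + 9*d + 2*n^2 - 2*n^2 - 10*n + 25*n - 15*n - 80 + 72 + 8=11*d^2 - 2*d*n^2 + 88*d + n*(-2*d^2 - 5*d)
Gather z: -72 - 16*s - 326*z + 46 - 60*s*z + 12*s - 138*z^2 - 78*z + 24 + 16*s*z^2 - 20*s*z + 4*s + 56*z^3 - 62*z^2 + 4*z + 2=56*z^3 + z^2*(16*s - 200) + z*(-80*s - 400)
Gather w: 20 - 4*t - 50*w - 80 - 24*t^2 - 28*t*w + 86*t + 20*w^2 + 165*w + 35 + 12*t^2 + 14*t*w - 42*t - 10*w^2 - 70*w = -12*t^2 + 40*t + 10*w^2 + w*(45 - 14*t) - 25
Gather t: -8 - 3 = -11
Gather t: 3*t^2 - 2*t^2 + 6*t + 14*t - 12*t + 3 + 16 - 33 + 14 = t^2 + 8*t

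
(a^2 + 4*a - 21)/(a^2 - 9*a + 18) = (a + 7)/(a - 6)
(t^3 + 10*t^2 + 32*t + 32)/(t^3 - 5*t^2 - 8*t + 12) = (t^2 + 8*t + 16)/(t^2 - 7*t + 6)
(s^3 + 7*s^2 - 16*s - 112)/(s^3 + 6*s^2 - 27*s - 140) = (s - 4)/(s - 5)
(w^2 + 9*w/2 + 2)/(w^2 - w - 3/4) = 2*(w + 4)/(2*w - 3)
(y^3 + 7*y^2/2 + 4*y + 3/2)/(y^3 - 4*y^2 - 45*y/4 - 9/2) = 2*(y^2 + 2*y + 1)/(2*y^2 - 11*y - 6)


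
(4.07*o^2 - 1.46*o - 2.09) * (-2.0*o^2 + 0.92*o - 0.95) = -8.14*o^4 + 6.6644*o^3 - 1.0297*o^2 - 0.5358*o + 1.9855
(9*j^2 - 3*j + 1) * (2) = 18*j^2 - 6*j + 2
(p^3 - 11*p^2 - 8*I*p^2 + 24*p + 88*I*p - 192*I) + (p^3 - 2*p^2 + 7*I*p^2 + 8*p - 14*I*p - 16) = 2*p^3 - 13*p^2 - I*p^2 + 32*p + 74*I*p - 16 - 192*I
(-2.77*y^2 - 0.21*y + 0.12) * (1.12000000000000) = -3.1024*y^2 - 0.2352*y + 0.1344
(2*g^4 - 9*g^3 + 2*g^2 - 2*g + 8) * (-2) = -4*g^4 + 18*g^3 - 4*g^2 + 4*g - 16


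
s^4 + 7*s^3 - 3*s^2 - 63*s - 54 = (s - 3)*(s + 1)*(s + 3)*(s + 6)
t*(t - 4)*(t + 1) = t^3 - 3*t^2 - 4*t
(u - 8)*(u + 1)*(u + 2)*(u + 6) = u^4 + u^3 - 52*u^2 - 148*u - 96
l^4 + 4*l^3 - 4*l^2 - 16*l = l*(l - 2)*(l + 2)*(l + 4)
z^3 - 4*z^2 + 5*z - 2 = (z - 2)*(z - 1)^2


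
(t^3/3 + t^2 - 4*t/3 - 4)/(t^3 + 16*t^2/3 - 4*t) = (t^3 + 3*t^2 - 4*t - 12)/(t*(3*t^2 + 16*t - 12))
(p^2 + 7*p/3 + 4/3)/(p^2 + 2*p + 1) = (p + 4/3)/(p + 1)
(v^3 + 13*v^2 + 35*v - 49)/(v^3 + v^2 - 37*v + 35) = (v + 7)/(v - 5)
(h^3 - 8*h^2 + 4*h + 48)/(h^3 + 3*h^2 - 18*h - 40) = (h - 6)/(h + 5)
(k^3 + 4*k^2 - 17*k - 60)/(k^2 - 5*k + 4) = (k^2 + 8*k + 15)/(k - 1)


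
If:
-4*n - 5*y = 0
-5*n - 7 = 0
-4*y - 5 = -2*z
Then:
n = -7/5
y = 28/25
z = 237/50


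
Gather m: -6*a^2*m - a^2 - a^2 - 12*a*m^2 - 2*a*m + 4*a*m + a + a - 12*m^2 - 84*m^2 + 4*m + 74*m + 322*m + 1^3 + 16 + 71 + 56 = -2*a^2 + 2*a + m^2*(-12*a - 96) + m*(-6*a^2 + 2*a + 400) + 144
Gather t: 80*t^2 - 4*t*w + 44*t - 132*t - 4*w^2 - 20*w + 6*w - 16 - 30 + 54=80*t^2 + t*(-4*w - 88) - 4*w^2 - 14*w + 8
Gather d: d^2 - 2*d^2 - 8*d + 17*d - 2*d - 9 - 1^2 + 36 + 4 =-d^2 + 7*d + 30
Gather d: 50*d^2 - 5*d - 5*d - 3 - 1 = 50*d^2 - 10*d - 4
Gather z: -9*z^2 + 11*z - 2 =-9*z^2 + 11*z - 2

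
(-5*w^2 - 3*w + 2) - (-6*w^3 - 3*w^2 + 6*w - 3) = 6*w^3 - 2*w^2 - 9*w + 5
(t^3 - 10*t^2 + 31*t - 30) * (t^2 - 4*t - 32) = t^5 - 14*t^4 + 39*t^3 + 166*t^2 - 872*t + 960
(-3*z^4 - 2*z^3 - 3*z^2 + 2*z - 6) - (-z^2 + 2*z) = -3*z^4 - 2*z^3 - 2*z^2 - 6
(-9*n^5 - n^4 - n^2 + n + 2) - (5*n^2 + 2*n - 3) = -9*n^5 - n^4 - 6*n^2 - n + 5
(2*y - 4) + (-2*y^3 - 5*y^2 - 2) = -2*y^3 - 5*y^2 + 2*y - 6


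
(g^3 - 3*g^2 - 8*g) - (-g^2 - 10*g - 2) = g^3 - 2*g^2 + 2*g + 2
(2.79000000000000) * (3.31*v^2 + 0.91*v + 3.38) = 9.2349*v^2 + 2.5389*v + 9.4302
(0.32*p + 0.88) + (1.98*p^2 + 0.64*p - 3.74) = 1.98*p^2 + 0.96*p - 2.86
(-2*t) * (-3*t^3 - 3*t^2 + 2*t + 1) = 6*t^4 + 6*t^3 - 4*t^2 - 2*t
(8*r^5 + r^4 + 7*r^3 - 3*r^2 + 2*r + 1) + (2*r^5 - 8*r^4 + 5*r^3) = 10*r^5 - 7*r^4 + 12*r^3 - 3*r^2 + 2*r + 1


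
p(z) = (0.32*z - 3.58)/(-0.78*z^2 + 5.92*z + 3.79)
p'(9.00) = -0.20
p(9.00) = 0.11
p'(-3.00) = 0.09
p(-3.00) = 0.22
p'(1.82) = 0.09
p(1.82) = -0.25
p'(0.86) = 0.26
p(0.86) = -0.40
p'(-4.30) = 0.04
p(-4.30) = 0.14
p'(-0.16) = 2.92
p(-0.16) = -1.29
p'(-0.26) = 4.94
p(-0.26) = -1.67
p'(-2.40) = 0.17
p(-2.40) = 0.29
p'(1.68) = 0.10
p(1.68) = -0.26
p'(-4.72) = 0.03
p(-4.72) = 0.12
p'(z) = (0.32*z - 3.58)*(1.56*z - 5.92)/(-0.78*z^2 + 5.92*z + 3.79)^2 + 0.32/(-0.78*z^2 + 5.92*z + 3.79)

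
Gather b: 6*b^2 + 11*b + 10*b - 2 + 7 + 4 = 6*b^2 + 21*b + 9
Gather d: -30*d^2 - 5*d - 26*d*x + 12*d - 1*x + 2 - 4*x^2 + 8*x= -30*d^2 + d*(7 - 26*x) - 4*x^2 + 7*x + 2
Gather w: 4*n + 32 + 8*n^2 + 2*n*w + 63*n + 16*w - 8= 8*n^2 + 67*n + w*(2*n + 16) + 24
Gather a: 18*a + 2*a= 20*a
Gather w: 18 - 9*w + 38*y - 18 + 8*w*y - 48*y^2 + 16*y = w*(8*y - 9) - 48*y^2 + 54*y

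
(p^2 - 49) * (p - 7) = p^3 - 7*p^2 - 49*p + 343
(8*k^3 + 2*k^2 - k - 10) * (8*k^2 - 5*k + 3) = 64*k^5 - 24*k^4 + 6*k^3 - 69*k^2 + 47*k - 30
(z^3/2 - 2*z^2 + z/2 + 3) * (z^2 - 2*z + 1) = z^5/2 - 3*z^4 + 5*z^3 - 11*z/2 + 3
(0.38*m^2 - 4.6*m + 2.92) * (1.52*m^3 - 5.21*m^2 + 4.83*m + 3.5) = 0.5776*m^5 - 8.9718*m^4 + 30.2398*m^3 - 36.1012*m^2 - 1.9964*m + 10.22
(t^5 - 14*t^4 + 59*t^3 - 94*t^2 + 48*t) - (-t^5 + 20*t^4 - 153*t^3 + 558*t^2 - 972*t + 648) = 2*t^5 - 34*t^4 + 212*t^3 - 652*t^2 + 1020*t - 648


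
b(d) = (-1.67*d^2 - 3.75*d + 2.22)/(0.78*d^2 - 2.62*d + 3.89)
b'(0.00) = -0.58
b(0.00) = 0.57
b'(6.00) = 0.59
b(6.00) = -4.95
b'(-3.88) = 0.25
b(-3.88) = -0.32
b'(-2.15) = 0.35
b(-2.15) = 0.20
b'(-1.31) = 0.34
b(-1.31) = 0.49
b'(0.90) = -3.77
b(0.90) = -1.16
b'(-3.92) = 0.25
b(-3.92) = -0.33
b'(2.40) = -1.42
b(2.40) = -7.83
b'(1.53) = -5.78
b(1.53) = -4.35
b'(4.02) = 1.21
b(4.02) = -6.68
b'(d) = (2.62 - 1.56*d)*(-1.67*d^2 - 3.75*d + 2.22)/(0.78*d^2 - 2.62*d + 3.89)^2 + (-3.34*d - 3.75)/(0.78*d^2 - 2.62*d + 3.89) = (7.3004*d^2 - 16.4558*d - 8.7711)/(0.6084*d^4 - 4.0872*d^3 + 12.9328*d^2 - 20.3836*d + 15.1321)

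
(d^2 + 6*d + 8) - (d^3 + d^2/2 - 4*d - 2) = -d^3 + d^2/2 + 10*d + 10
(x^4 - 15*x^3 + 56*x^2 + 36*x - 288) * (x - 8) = x^5 - 23*x^4 + 176*x^3 - 412*x^2 - 576*x + 2304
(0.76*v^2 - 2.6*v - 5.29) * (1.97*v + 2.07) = 1.4972*v^3 - 3.5488*v^2 - 15.8033*v - 10.9503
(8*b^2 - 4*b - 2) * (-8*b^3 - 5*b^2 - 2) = -64*b^5 - 8*b^4 + 36*b^3 - 6*b^2 + 8*b + 4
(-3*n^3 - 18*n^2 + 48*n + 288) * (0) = 0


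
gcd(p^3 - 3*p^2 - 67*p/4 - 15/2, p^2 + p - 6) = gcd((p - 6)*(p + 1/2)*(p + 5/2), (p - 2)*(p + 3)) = 1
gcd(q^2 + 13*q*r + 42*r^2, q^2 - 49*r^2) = q + 7*r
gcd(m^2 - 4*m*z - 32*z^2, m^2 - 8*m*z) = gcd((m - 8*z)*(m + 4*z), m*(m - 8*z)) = -m + 8*z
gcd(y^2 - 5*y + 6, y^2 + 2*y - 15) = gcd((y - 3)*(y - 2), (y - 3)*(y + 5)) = y - 3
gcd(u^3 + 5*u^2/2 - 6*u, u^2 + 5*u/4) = u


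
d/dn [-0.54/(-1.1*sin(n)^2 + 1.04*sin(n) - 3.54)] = (0.5616 - 1.188*sin(n))*cos(n)/(1.1*sin(n)^2 - 1.04*sin(n) + 3.54)^2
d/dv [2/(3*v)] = -2/(3*v^2)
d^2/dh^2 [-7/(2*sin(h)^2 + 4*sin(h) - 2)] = 7*(2*sin(h)^4 + 3*sin(h)^3 + sin(h)^2 - 5*sin(h) - 5)/(2*sin(h) - cos(h)^2)^3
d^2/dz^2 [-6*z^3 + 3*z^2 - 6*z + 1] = 6 - 36*z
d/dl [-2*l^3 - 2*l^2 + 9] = 2*l*(-3*l - 2)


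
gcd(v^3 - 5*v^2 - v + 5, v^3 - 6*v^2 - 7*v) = v + 1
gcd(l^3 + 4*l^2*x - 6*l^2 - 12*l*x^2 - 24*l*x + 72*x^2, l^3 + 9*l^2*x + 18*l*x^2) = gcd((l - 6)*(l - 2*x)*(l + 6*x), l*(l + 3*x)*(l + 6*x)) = l + 6*x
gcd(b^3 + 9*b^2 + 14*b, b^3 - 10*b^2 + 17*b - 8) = 1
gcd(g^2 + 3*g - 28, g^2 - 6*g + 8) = g - 4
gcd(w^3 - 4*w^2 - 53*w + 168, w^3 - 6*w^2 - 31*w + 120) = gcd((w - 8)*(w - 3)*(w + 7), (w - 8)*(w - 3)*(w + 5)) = w^2 - 11*w + 24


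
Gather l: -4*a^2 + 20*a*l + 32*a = -4*a^2 + 20*a*l + 32*a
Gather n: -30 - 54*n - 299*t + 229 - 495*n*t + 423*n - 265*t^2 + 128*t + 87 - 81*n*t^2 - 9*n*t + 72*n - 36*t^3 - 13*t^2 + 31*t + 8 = n*(-81*t^2 - 504*t + 441) - 36*t^3 - 278*t^2 - 140*t + 294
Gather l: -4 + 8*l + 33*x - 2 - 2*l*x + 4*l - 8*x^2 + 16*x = l*(12 - 2*x) - 8*x^2 + 49*x - 6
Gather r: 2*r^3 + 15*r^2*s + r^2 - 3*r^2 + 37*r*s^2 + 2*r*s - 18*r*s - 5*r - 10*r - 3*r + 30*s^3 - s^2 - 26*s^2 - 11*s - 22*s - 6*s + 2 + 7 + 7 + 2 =2*r^3 + r^2*(15*s - 2) + r*(37*s^2 - 16*s - 18) + 30*s^3 - 27*s^2 - 39*s + 18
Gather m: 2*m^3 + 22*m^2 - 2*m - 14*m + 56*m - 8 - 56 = 2*m^3 + 22*m^2 + 40*m - 64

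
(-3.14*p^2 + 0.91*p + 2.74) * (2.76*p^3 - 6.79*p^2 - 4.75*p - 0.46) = -8.6664*p^5 + 23.8322*p^4 + 16.2985*p^3 - 21.4827*p^2 - 13.4336*p - 1.2604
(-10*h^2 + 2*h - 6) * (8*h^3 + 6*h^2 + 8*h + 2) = -80*h^5 - 44*h^4 - 116*h^3 - 40*h^2 - 44*h - 12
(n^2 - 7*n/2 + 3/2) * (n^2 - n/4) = n^4 - 15*n^3/4 + 19*n^2/8 - 3*n/8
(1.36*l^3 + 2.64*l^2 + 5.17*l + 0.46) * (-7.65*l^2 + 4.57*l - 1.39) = -10.404*l^5 - 13.9808*l^4 - 29.3761*l^3 + 16.4383*l^2 - 5.0841*l - 0.6394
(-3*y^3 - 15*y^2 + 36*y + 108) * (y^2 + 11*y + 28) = -3*y^5 - 48*y^4 - 213*y^3 + 84*y^2 + 2196*y + 3024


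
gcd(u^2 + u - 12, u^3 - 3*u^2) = u - 3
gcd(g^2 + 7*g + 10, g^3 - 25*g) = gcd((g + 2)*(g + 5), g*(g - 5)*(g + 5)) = g + 5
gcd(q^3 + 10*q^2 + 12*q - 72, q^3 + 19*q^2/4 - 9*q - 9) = q^2 + 4*q - 12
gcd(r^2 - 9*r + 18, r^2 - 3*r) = r - 3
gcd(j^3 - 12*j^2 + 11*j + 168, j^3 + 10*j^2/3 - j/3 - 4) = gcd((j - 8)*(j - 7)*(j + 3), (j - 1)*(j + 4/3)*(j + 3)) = j + 3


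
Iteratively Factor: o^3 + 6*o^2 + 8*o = (o + 2)*(o^2 + 4*o) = (o + 2)*(o + 4)*(o)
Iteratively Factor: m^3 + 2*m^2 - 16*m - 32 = (m + 4)*(m^2 - 2*m - 8) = (m + 2)*(m + 4)*(m - 4)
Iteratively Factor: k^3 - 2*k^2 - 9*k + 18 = (k - 3)*(k^2 + k - 6) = (k - 3)*(k + 3)*(k - 2)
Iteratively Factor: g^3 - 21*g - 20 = (g + 1)*(g^2 - g - 20) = (g - 5)*(g + 1)*(g + 4)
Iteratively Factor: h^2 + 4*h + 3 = (h + 1)*(h + 3)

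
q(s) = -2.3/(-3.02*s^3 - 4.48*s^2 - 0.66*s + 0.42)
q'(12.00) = -0.00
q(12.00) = 0.00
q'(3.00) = -0.02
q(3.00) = 0.02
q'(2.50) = -0.03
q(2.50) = 0.03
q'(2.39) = -0.04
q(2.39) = 0.03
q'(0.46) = -12.16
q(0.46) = 2.04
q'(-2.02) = -0.64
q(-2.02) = -0.27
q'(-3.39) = -0.04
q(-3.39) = -0.03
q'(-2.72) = -0.11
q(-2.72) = -0.08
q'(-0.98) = -8.63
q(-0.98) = 5.85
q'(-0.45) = 489.43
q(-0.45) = -27.06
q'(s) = -2.3*(9.06*s^2 + 8.96*s + 0.66)/(-3.02*s^3 - 4.48*s^2 - 0.66*s + 0.42)^2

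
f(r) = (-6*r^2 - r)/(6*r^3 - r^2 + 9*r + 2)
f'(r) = (-12*r - 1)/(6*r^3 - r^2 + 9*r + 2) + (-6*r^2 - r)*(-18*r^2 + 2*r - 9)/(6*r^3 - r^2 + 9*r + 2)^2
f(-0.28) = 0.26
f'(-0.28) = 0.69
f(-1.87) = 0.33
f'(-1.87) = 0.06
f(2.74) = -0.34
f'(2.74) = 0.09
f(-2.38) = 0.30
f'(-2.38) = 0.07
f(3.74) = -0.26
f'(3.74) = 0.06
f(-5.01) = 0.18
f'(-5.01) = 0.03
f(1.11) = -0.45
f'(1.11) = -0.07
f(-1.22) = 0.36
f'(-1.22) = 0.01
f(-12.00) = 0.08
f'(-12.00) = 0.01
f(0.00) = 0.00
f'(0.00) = -0.50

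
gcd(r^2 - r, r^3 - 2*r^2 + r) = r^2 - r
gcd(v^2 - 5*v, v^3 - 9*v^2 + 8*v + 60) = v - 5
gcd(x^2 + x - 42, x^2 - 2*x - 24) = x - 6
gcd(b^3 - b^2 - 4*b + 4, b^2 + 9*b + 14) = b + 2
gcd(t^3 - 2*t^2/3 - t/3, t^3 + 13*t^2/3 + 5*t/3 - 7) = t - 1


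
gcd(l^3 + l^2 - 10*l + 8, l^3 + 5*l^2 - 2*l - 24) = l^2 + 2*l - 8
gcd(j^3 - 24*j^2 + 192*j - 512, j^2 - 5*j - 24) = j - 8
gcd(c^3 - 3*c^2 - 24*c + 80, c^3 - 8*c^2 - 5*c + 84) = c - 4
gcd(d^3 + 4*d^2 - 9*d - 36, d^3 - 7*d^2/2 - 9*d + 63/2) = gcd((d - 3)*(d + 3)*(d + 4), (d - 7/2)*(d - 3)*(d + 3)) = d^2 - 9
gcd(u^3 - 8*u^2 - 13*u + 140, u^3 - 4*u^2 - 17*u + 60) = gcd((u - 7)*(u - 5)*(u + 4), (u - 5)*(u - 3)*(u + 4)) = u^2 - u - 20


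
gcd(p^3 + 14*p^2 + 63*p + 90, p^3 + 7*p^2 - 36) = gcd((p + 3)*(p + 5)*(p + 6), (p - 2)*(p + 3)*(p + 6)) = p^2 + 9*p + 18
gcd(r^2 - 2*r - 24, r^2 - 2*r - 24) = r^2 - 2*r - 24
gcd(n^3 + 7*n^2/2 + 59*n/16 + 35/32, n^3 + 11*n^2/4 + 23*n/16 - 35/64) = n^2 + 3*n + 35/16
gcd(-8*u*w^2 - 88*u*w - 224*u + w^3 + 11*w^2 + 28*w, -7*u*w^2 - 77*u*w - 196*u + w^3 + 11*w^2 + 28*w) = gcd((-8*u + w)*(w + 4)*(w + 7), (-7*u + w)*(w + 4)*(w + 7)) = w^2 + 11*w + 28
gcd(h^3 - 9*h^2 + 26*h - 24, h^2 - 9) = h - 3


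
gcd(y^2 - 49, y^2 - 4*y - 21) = y - 7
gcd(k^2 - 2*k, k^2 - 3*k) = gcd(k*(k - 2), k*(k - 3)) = k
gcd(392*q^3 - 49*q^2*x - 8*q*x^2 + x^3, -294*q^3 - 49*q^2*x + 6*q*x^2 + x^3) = -49*q^2 + x^2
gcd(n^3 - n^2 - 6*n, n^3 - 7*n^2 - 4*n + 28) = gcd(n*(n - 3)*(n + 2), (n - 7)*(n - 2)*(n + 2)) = n + 2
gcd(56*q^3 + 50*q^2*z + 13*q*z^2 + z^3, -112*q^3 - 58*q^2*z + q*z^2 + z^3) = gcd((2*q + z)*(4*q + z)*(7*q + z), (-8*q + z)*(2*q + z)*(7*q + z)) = 14*q^2 + 9*q*z + z^2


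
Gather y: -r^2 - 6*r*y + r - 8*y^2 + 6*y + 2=-r^2 + r - 8*y^2 + y*(6 - 6*r) + 2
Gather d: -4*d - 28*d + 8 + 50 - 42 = 16 - 32*d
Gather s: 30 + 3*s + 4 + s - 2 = 4*s + 32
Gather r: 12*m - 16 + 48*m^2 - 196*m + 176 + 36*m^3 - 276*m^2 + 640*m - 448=36*m^3 - 228*m^2 + 456*m - 288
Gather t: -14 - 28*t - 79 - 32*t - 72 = -60*t - 165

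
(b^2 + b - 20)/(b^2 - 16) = (b + 5)/(b + 4)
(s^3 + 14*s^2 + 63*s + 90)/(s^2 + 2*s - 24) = (s^2 + 8*s + 15)/(s - 4)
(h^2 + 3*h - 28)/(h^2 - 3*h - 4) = (h + 7)/(h + 1)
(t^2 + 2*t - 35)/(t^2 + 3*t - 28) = (t - 5)/(t - 4)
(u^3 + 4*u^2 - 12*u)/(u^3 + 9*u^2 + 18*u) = (u - 2)/(u + 3)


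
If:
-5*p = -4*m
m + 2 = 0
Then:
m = -2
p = -8/5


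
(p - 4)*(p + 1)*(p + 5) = p^3 + 2*p^2 - 19*p - 20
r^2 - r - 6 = (r - 3)*(r + 2)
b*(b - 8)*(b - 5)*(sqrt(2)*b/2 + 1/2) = sqrt(2)*b^4/2 - 13*sqrt(2)*b^3/2 + b^3/2 - 13*b^2/2 + 20*sqrt(2)*b^2 + 20*b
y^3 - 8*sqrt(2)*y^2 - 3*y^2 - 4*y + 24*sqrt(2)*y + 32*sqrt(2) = (y - 4)*(y + 1)*(y - 8*sqrt(2))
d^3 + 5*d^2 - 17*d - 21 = (d - 3)*(d + 1)*(d + 7)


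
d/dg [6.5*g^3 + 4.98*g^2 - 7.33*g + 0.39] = 19.5*g^2 + 9.96*g - 7.33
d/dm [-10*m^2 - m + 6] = -20*m - 1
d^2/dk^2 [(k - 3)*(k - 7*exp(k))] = -7*k*exp(k) + 7*exp(k) + 2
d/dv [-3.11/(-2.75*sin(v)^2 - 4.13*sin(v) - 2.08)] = -(17.105*sin(v) + 12.8443)*cos(v)/(2.75*sin(v)^2 + 4.13*sin(v) + 2.08)^2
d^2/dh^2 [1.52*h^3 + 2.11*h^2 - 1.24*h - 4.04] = 9.12*h + 4.22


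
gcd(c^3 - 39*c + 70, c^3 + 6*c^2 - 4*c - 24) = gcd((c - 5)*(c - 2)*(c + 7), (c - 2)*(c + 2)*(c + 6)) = c - 2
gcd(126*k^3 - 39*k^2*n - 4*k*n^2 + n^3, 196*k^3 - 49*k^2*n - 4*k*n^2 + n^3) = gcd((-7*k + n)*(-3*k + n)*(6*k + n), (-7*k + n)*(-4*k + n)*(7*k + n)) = 7*k - n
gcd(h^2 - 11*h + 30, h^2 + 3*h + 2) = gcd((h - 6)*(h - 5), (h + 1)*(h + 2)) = 1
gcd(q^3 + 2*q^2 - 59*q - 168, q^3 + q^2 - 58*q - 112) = q^2 - q - 56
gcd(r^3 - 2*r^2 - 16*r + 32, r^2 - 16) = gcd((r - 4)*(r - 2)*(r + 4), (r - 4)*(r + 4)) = r^2 - 16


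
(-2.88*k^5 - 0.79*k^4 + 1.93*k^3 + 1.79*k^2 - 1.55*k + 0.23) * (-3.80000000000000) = 10.944*k^5 + 3.002*k^4 - 7.334*k^3 - 6.802*k^2 + 5.89*k - 0.874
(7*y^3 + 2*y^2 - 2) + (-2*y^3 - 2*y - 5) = 5*y^3 + 2*y^2 - 2*y - 7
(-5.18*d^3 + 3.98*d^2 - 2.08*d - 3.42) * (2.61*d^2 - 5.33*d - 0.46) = -13.5198*d^5 + 37.9972*d^4 - 24.2594*d^3 + 0.329400000000001*d^2 + 19.1854*d + 1.5732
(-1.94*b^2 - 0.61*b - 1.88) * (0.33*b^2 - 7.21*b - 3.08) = -0.6402*b^4 + 13.7861*b^3 + 9.7529*b^2 + 15.4336*b + 5.7904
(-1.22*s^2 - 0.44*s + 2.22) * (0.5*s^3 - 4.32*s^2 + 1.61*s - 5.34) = -0.61*s^5 + 5.0504*s^4 + 1.0466*s^3 - 3.784*s^2 + 5.9238*s - 11.8548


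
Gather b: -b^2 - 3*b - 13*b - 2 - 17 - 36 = -b^2 - 16*b - 55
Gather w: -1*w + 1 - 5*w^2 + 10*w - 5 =-5*w^2 + 9*w - 4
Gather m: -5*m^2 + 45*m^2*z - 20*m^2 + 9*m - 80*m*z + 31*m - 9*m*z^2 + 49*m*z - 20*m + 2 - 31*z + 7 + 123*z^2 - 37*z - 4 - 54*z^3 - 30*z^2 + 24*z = m^2*(45*z - 25) + m*(-9*z^2 - 31*z + 20) - 54*z^3 + 93*z^2 - 44*z + 5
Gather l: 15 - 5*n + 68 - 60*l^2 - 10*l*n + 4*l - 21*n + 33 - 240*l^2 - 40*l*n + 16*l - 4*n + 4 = -300*l^2 + l*(20 - 50*n) - 30*n + 120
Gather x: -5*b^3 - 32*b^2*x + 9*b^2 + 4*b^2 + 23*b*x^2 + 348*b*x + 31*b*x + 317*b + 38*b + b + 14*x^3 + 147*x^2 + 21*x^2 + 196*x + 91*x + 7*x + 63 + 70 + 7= -5*b^3 + 13*b^2 + 356*b + 14*x^3 + x^2*(23*b + 168) + x*(-32*b^2 + 379*b + 294) + 140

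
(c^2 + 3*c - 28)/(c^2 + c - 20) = (c + 7)/(c + 5)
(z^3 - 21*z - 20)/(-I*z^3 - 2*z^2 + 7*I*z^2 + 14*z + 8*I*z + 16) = I*(z^2 - z - 20)/(z^2 - 2*z*(4 + I) + 16*I)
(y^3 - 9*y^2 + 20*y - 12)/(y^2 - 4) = (y^2 - 7*y + 6)/(y + 2)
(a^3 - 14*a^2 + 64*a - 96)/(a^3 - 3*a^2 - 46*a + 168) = (a - 4)/(a + 7)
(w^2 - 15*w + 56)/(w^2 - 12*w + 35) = (w - 8)/(w - 5)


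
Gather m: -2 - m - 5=-m - 7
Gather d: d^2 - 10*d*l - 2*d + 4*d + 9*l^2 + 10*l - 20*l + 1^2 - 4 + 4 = d^2 + d*(2 - 10*l) + 9*l^2 - 10*l + 1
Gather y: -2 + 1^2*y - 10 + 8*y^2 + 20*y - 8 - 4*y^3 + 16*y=-4*y^3 + 8*y^2 + 37*y - 20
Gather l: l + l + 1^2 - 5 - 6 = 2*l - 10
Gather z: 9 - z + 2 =11 - z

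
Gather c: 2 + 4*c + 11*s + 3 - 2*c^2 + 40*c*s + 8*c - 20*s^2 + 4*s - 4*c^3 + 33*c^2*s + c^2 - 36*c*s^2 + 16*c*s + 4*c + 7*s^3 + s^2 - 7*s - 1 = -4*c^3 + c^2*(33*s - 1) + c*(-36*s^2 + 56*s + 16) + 7*s^3 - 19*s^2 + 8*s + 4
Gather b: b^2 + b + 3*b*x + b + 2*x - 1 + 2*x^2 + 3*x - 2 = b^2 + b*(3*x + 2) + 2*x^2 + 5*x - 3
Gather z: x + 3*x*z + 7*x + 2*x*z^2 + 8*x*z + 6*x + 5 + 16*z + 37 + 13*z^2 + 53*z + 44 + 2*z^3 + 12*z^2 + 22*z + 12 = 14*x + 2*z^3 + z^2*(2*x + 25) + z*(11*x + 91) + 98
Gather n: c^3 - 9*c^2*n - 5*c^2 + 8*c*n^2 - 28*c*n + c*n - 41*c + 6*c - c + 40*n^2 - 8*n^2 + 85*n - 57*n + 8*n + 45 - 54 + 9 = c^3 - 5*c^2 - 36*c + n^2*(8*c + 32) + n*(-9*c^2 - 27*c + 36)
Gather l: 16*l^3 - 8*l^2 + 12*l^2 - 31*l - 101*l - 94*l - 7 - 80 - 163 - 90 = 16*l^3 + 4*l^2 - 226*l - 340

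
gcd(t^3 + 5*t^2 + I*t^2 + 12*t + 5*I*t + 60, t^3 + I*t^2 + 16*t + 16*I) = t + 4*I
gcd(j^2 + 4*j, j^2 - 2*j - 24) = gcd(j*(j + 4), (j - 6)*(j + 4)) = j + 4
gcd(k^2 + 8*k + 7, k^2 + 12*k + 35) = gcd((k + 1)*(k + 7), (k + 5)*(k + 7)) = k + 7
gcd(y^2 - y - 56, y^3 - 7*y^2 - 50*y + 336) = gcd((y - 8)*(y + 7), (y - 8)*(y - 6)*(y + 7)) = y^2 - y - 56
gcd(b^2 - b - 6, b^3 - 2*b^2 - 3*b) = b - 3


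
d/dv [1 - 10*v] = -10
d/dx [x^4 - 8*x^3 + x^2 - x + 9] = 4*x^3 - 24*x^2 + 2*x - 1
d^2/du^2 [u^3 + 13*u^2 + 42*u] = 6*u + 26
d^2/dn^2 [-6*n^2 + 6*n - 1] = -12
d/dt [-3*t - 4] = -3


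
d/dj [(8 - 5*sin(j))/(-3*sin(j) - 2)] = 34*cos(j)/(3*sin(j) + 2)^2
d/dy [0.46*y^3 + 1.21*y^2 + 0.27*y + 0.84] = 1.38*y^2 + 2.42*y + 0.27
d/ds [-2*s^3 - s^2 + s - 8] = -6*s^2 - 2*s + 1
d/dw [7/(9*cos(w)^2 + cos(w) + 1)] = 7*(18*cos(w) + 1)*sin(w)/(9*cos(w)^2 + cos(w) + 1)^2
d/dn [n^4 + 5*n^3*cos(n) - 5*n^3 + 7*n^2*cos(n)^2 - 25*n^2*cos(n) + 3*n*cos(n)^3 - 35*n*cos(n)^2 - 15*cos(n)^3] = -5*n^3*sin(n) + 4*n^3 + 25*n^2*sin(n) - 7*n^2*sin(2*n) + 15*n^2*cos(n) - 15*n^2 - 9*n*sin(n)*cos(n)^2 + 35*n*sin(2*n) + 14*n*cos(n)^2 - 50*n*cos(n) + 45*sin(n)*cos(n)^2 + 3*cos(n)^3 - 35*cos(n)^2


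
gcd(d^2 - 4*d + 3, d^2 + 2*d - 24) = 1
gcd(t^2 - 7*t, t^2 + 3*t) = t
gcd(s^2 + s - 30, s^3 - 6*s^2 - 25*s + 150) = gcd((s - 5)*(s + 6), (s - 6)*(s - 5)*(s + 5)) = s - 5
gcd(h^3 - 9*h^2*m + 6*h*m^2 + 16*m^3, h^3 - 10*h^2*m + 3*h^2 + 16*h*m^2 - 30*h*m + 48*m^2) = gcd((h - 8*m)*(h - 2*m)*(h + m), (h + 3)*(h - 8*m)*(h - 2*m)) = h^2 - 10*h*m + 16*m^2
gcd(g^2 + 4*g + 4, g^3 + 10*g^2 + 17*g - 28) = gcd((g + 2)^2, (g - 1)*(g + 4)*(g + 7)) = 1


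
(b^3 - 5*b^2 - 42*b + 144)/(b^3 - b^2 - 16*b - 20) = (-b^3 + 5*b^2 + 42*b - 144)/(-b^3 + b^2 + 16*b + 20)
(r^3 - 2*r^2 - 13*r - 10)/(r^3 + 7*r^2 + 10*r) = (r^2 - 4*r - 5)/(r*(r + 5))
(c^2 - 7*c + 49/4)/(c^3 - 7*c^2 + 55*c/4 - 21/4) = (2*c - 7)/(2*c^2 - 7*c + 3)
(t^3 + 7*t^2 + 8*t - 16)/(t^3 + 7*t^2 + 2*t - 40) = (t^2 + 3*t - 4)/(t^2 + 3*t - 10)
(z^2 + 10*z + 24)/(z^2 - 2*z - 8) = (z^2 + 10*z + 24)/(z^2 - 2*z - 8)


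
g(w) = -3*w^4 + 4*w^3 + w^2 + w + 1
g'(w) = -12*w^3 + 12*w^2 + 2*w + 1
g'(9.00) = -7757.00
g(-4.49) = -1564.69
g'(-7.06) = 4807.75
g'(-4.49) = 1320.17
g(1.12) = 4.27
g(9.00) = -16676.00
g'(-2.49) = 255.68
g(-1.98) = -74.22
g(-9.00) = -22526.00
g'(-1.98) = 137.23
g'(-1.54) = 70.21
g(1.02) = 4.06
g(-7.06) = -8816.95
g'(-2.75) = 335.81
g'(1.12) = 1.43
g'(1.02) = 2.79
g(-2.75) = -248.95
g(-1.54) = -29.65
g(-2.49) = -172.37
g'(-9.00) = 9703.00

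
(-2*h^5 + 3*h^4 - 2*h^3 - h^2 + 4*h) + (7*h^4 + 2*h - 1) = -2*h^5 + 10*h^4 - 2*h^3 - h^2 + 6*h - 1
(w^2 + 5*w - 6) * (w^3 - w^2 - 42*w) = w^5 + 4*w^4 - 53*w^3 - 204*w^2 + 252*w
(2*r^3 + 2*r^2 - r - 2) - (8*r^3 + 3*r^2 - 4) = -6*r^3 - r^2 - r + 2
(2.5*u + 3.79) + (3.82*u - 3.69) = 6.32*u + 0.1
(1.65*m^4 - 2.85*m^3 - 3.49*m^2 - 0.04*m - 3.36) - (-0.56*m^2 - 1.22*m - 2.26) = 1.65*m^4 - 2.85*m^3 - 2.93*m^2 + 1.18*m - 1.1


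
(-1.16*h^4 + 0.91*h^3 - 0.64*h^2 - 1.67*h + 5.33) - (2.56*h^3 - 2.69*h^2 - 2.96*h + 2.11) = -1.16*h^4 - 1.65*h^3 + 2.05*h^2 + 1.29*h + 3.22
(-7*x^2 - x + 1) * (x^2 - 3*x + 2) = -7*x^4 + 20*x^3 - 10*x^2 - 5*x + 2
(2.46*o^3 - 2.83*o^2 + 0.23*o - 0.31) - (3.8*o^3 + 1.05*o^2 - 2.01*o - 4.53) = -1.34*o^3 - 3.88*o^2 + 2.24*o + 4.22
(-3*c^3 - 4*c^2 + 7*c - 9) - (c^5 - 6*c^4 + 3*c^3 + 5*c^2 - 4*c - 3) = -c^5 + 6*c^4 - 6*c^3 - 9*c^2 + 11*c - 6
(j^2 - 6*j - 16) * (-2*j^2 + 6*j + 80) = -2*j^4 + 18*j^3 + 76*j^2 - 576*j - 1280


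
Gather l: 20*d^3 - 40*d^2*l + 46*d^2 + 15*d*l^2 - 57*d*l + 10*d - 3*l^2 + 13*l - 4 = 20*d^3 + 46*d^2 + 10*d + l^2*(15*d - 3) + l*(-40*d^2 - 57*d + 13) - 4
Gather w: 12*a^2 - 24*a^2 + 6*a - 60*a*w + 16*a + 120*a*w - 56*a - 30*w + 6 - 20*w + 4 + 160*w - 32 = -12*a^2 - 34*a + w*(60*a + 110) - 22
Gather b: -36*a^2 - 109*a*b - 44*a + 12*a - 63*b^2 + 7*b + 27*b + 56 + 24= -36*a^2 - 32*a - 63*b^2 + b*(34 - 109*a) + 80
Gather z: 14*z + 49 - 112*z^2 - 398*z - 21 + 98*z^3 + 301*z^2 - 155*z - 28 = 98*z^3 + 189*z^2 - 539*z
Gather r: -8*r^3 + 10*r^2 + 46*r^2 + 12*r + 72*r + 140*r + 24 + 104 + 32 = -8*r^3 + 56*r^2 + 224*r + 160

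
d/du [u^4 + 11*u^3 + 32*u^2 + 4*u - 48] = 4*u^3 + 33*u^2 + 64*u + 4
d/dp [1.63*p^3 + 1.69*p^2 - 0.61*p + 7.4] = 4.89*p^2 + 3.38*p - 0.61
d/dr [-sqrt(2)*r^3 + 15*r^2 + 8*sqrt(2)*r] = -3*sqrt(2)*r^2 + 30*r + 8*sqrt(2)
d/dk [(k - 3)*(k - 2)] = 2*k - 5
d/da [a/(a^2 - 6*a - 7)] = (a^2 - 2*a*(a - 3) - 6*a - 7)/(-a^2 + 6*a + 7)^2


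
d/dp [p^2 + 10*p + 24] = 2*p + 10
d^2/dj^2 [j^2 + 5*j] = 2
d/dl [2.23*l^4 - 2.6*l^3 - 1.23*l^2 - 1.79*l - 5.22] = 8.92*l^3 - 7.8*l^2 - 2.46*l - 1.79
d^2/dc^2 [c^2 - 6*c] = 2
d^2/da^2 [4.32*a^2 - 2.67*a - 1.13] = 8.64000000000000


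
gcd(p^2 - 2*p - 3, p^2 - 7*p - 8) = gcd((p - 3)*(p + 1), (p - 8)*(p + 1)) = p + 1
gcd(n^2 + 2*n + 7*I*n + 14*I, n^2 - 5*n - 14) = n + 2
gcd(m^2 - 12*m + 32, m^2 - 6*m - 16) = m - 8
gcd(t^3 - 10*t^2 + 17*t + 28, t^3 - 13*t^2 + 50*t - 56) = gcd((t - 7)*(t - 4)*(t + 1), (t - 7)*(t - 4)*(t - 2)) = t^2 - 11*t + 28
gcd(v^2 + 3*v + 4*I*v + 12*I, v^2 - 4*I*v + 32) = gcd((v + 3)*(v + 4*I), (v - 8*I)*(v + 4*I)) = v + 4*I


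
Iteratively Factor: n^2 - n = (n - 1)*(n)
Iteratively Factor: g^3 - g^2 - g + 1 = (g - 1)*(g^2 - 1) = (g - 1)^2*(g + 1)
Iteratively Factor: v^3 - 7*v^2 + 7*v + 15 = (v - 3)*(v^2 - 4*v - 5) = (v - 5)*(v - 3)*(v + 1)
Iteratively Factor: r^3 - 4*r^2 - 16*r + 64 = (r - 4)*(r^2 - 16) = (r - 4)^2*(r + 4)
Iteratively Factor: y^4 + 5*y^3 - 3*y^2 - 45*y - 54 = (y + 3)*(y^3 + 2*y^2 - 9*y - 18) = (y - 3)*(y + 3)*(y^2 + 5*y + 6) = (y - 3)*(y + 3)^2*(y + 2)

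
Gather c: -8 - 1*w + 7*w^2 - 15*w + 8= 7*w^2 - 16*w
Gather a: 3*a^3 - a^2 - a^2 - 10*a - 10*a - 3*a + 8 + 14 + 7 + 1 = 3*a^3 - 2*a^2 - 23*a + 30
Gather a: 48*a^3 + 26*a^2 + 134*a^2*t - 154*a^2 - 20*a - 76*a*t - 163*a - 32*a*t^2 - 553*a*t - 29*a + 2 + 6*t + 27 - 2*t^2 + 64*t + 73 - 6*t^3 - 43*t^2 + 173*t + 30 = 48*a^3 + a^2*(134*t - 128) + a*(-32*t^2 - 629*t - 212) - 6*t^3 - 45*t^2 + 243*t + 132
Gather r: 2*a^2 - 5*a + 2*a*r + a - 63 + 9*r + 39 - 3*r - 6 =2*a^2 - 4*a + r*(2*a + 6) - 30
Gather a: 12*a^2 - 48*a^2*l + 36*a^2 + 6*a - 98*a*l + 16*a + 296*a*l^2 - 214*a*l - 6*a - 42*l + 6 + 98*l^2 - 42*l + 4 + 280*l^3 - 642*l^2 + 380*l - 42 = a^2*(48 - 48*l) + a*(296*l^2 - 312*l + 16) + 280*l^3 - 544*l^2 + 296*l - 32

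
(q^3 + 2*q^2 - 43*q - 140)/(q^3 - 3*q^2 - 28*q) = (q + 5)/q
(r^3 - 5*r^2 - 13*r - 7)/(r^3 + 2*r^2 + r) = (r - 7)/r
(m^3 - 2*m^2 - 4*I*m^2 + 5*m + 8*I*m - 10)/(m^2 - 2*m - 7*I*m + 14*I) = (m^2 - 4*I*m + 5)/(m - 7*I)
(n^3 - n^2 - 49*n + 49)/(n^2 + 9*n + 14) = (n^2 - 8*n + 7)/(n + 2)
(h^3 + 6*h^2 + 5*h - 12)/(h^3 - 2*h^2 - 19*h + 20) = (h + 3)/(h - 5)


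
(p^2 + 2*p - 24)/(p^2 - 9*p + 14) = (p^2 + 2*p - 24)/(p^2 - 9*p + 14)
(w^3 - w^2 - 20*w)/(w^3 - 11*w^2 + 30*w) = (w + 4)/(w - 6)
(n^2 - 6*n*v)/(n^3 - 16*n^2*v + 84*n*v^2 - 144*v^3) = n/(n^2 - 10*n*v + 24*v^2)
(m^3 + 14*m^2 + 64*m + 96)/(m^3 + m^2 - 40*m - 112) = (m + 6)/(m - 7)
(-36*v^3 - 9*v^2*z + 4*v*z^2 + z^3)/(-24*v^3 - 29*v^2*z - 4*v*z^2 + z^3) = (-12*v^2 + v*z + z^2)/(-8*v^2 - 7*v*z + z^2)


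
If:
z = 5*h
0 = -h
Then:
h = 0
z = 0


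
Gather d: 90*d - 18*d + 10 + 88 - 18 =72*d + 80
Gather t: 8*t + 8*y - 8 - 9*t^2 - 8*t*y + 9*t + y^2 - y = -9*t^2 + t*(17 - 8*y) + y^2 + 7*y - 8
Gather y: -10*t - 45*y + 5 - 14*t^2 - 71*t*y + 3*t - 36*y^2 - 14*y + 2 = -14*t^2 - 7*t - 36*y^2 + y*(-71*t - 59) + 7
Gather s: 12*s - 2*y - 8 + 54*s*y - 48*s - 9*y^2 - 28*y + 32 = s*(54*y - 36) - 9*y^2 - 30*y + 24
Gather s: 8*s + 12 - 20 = 8*s - 8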